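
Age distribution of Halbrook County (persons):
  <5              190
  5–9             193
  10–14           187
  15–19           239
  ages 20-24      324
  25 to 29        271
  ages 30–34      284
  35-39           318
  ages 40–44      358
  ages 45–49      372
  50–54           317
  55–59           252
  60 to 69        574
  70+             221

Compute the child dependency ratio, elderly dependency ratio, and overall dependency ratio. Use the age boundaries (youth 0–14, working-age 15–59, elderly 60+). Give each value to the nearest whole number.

0–14: 190 + 193 + 187 = 570
15–59: 239 + 324 + 271 + 284 + 318 + 358 + 372 + 317 + 252 = 2,735
60+: 574 + 221 = 795
Youth dependency ratio = 570 / 2,735 × 100 = 21
Old-age dependency ratio = 795 / 2,735 × 100 = 29
Total dependency ratio = (570 + 795) / 2,735 × 100 = 1,365 / 2,735 × 100 = 50

Youth dependency ratio: 21
Old-age dependency ratio: 29
Total dependency ratio: 50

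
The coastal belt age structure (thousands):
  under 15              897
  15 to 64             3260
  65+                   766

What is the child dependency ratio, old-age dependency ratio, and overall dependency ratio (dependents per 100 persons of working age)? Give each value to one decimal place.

Youth dependency ratio: 27.5
Old-age dependency ratio: 23.5
Total dependency ratio: 51.0

Youth dependency ratio = 897 / 3260 × 100 = 27.5
Old-age dependency ratio = 766 / 3260 × 100 = 23.5
Total dependency ratio = (897 + 766) / 3260 × 100 = 1663 / 3260 × 100 = 51.0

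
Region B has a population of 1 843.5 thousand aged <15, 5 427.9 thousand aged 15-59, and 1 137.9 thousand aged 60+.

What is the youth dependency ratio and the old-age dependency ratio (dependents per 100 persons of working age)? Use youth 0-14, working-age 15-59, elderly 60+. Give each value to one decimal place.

Youth dependency ratio: 34.0
Old-age dependency ratio: 21.0

Youth dependency ratio = 1 843.5 / 5 427.9 × 100 = 34.0
Old-age dependency ratio = 1 137.9 / 5 427.9 × 100 = 21.0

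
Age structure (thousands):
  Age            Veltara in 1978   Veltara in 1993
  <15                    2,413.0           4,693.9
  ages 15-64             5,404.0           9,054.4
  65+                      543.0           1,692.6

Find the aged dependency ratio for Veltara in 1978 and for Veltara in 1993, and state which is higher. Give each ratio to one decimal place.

Veltara in 1978: 10.0
Veltara in 1993: 18.7
Higher: Veltara in 1993

Veltara in 1978: 543.0 / 5,404.0 × 100 = 10.0
Veltara in 1993: 1,692.6 / 9,054.4 × 100 = 18.7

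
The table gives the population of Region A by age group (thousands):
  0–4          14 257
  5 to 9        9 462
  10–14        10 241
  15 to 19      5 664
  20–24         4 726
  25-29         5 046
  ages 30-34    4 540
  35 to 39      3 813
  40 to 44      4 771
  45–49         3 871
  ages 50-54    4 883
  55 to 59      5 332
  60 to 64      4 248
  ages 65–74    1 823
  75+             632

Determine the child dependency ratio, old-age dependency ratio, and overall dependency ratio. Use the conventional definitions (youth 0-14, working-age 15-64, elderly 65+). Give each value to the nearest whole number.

0–14: 14 257 + 9 462 + 10 241 = 33 960
15–64: 5 664 + 4 726 + 5 046 + 4 540 + 3 813 + 4 771 + 3 871 + 4 883 + 5 332 + 4 248 = 46 894
65+: 1 823 + 632 = 2 455
Youth dependency ratio = 33 960 / 46 894 × 100 = 72
Old-age dependency ratio = 2 455 / 46 894 × 100 = 5
Total dependency ratio = (33 960 + 2 455) / 46 894 × 100 = 36 415 / 46 894 × 100 = 78

Youth dependency ratio: 72
Old-age dependency ratio: 5
Total dependency ratio: 78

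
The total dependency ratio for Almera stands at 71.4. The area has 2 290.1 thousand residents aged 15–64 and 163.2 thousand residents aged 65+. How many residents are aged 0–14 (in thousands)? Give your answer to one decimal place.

Total dependency ratio = (youth + elderly) / working-age × 100
71.4 = (Y + 163.2) / 2 290.1 × 100
⇒ 1 471.9

Aged 0–14: 1 471.9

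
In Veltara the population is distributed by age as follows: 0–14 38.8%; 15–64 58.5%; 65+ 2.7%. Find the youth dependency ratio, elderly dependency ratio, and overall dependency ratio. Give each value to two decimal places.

Youth dependency ratio: 66.32
Old-age dependency ratio: 4.62
Total dependency ratio: 70.94

Youth dependency ratio = 38.8 / 58.5 × 100 = 66.32
Old-age dependency ratio = 2.7 / 58.5 × 100 = 4.62
Total dependency ratio = (38.8 + 2.7) / 58.5 × 100 = 41.5 / 58.5 × 100 = 70.94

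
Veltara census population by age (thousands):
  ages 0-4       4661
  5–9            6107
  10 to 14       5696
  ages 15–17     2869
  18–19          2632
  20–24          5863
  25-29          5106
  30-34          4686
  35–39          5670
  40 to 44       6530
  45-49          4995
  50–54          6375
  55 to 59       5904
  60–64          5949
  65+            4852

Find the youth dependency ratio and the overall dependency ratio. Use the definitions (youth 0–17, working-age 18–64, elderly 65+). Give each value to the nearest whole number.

Youth dependency ratio: 36
Total dependency ratio: 45

0–17: 4661 + 6107 + 5696 + 2869 = 19333
18–64: 2632 + 5863 + 5106 + 4686 + 5670 + 6530 + 4995 + 6375 + 5904 + 5949 = 53710
65+: 4852
Youth dependency ratio = 19333 / 53710 × 100 = 36
Total dependency ratio = (19333 + 4852) / 53710 × 100 = 24185 / 53710 × 100 = 45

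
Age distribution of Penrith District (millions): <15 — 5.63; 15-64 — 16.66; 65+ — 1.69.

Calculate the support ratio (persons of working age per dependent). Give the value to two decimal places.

Support ratio: 2.28

Support ratio = 16.66 / (5.63 + 1.69) = 16.66 / 7.32 = 2.28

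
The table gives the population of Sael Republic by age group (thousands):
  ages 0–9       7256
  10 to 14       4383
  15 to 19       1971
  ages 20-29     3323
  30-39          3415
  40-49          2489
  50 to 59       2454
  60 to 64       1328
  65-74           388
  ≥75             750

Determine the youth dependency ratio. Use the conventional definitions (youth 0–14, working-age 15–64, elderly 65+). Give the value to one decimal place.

Youth dependency ratio: 77.7

0–14: 7256 + 4383 = 11639
15–64: 1971 + 3323 + 3415 + 2489 + 2454 + 1328 = 14980
65+: 388 + 750 = 1138
Youth dependency ratio = 11639 / 14980 × 100 = 77.7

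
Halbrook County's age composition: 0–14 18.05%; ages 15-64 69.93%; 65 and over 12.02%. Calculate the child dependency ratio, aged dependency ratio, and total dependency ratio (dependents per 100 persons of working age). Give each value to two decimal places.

Youth dependency ratio: 25.81
Old-age dependency ratio: 17.19
Total dependency ratio: 43.00

Youth dependency ratio = 18.05 / 69.93 × 100 = 25.81
Old-age dependency ratio = 12.02 / 69.93 × 100 = 17.19
Total dependency ratio = (18.05 + 12.02) / 69.93 × 100 = 30.07 / 69.93 × 100 = 43.00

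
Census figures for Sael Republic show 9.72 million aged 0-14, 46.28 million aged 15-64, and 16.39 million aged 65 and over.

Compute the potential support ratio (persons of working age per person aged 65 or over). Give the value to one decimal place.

Potential support ratio: 2.8

Potential support ratio = 46.28 / 16.39 = 2.8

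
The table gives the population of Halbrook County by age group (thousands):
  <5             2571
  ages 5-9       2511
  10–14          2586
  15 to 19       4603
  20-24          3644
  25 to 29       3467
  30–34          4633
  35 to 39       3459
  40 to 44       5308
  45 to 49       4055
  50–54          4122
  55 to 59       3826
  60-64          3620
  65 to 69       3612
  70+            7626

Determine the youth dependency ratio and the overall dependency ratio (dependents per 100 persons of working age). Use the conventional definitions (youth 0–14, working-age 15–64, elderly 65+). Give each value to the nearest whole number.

0–14: 2571 + 2511 + 2586 = 7668
15–64: 4603 + 3644 + 3467 + 4633 + 3459 + 5308 + 4055 + 4122 + 3826 + 3620 = 40737
65+: 3612 + 7626 = 11238
Youth dependency ratio = 7668 / 40737 × 100 = 19
Total dependency ratio = (7668 + 11238) / 40737 × 100 = 18906 / 40737 × 100 = 46

Youth dependency ratio: 19
Total dependency ratio: 46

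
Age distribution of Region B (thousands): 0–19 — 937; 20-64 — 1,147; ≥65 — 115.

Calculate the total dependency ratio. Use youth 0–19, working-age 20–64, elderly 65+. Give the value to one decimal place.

Total dependency ratio: 91.7

Total dependency ratio = (937 + 115) / 1,147 × 100 = 1,052 / 1,147 × 100 = 91.7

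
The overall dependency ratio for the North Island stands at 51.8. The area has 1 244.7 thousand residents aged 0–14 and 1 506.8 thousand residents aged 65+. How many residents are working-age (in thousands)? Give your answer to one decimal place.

Working-age: 5 311.8

Total dependency ratio = (youth + elderly) / working-age × 100
51.8 = (1 244.7 + 1 506.8) / W × 100
⇒ 5 311.8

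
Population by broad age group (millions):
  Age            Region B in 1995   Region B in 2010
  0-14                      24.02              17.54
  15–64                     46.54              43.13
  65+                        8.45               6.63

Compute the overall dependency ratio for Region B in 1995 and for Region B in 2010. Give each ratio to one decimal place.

Region B in 1995: (24.02 + 8.45) / 46.54 × 100 = 32.47 / 46.54 × 100 = 69.8
Region B in 2010: (17.54 + 6.63) / 43.13 × 100 = 24.17 / 43.13 × 100 = 56.0

Region B in 1995: 69.8
Region B in 2010: 56.0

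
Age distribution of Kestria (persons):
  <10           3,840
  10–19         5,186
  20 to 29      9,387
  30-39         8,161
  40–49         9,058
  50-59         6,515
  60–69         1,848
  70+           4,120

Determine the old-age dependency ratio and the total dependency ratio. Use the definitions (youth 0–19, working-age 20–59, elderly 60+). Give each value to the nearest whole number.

Old-age dependency ratio: 18
Total dependency ratio: 45

0–19: 3,840 + 5,186 = 9,026
20–59: 9,387 + 8,161 + 9,058 + 6,515 = 33,121
60+: 1,848 + 4,120 = 5,968
Old-age dependency ratio = 5,968 / 33,121 × 100 = 18
Total dependency ratio = (9,026 + 5,968) / 33,121 × 100 = 14,994 / 33,121 × 100 = 45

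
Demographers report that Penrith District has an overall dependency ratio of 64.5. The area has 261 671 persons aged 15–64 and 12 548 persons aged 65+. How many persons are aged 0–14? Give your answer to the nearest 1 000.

Total dependency ratio = (youth + elderly) / working-age × 100
64.5 = (Y + 12 548) / 261 671 × 100
⇒ 156 000

Aged 0–14: 156 000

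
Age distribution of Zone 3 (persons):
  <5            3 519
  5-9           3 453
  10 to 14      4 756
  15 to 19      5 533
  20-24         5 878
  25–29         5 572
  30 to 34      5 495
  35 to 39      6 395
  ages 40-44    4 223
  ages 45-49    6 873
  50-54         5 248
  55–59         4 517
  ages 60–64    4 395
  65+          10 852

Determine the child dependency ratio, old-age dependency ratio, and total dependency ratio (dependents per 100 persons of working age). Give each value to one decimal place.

0–14: 3 519 + 3 453 + 4 756 = 11 728
15–64: 5 533 + 5 878 + 5 572 + 5 495 + 6 395 + 4 223 + 6 873 + 5 248 + 4 517 + 4 395 = 54 129
65+: 10 852
Youth dependency ratio = 11 728 / 54 129 × 100 = 21.7
Old-age dependency ratio = 10 852 / 54 129 × 100 = 20.0
Total dependency ratio = (11 728 + 10 852) / 54 129 × 100 = 22 580 / 54 129 × 100 = 41.7

Youth dependency ratio: 21.7
Old-age dependency ratio: 20.0
Total dependency ratio: 41.7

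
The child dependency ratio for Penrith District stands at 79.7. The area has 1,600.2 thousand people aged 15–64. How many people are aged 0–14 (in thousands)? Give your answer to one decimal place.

Youth dependency ratio = youth / working-age × 100
79.7 = Y / 1,600.2 × 100
⇒ 1,275.4

Aged 0–14: 1,275.4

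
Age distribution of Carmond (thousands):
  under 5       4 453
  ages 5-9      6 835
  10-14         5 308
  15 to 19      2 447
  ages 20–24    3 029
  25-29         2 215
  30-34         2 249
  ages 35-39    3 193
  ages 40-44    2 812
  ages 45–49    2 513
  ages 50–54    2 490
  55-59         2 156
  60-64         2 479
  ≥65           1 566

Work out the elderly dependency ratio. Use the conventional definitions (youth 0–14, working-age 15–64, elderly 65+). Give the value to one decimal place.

Old-age dependency ratio: 6.1

0–14: 4 453 + 6 835 + 5 308 = 16 596
15–64: 2 447 + 3 029 + 2 215 + 2 249 + 3 193 + 2 812 + 2 513 + 2 490 + 2 156 + 2 479 = 25 583
65+: 1 566
Old-age dependency ratio = 1 566 / 25 583 × 100 = 6.1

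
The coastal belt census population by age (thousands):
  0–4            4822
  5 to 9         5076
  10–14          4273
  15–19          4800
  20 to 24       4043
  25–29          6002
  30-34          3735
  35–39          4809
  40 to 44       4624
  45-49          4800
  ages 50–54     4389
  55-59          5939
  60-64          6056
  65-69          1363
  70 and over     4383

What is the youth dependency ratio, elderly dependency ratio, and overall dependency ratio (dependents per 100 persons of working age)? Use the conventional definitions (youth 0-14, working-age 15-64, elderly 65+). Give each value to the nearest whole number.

0–14: 4822 + 5076 + 4273 = 14171
15–64: 4800 + 4043 + 6002 + 3735 + 4809 + 4624 + 4800 + 4389 + 5939 + 6056 = 49197
65+: 1363 + 4383 = 5746
Youth dependency ratio = 14171 / 49197 × 100 = 29
Old-age dependency ratio = 5746 / 49197 × 100 = 12
Total dependency ratio = (14171 + 5746) / 49197 × 100 = 19917 / 49197 × 100 = 40

Youth dependency ratio: 29
Old-age dependency ratio: 12
Total dependency ratio: 40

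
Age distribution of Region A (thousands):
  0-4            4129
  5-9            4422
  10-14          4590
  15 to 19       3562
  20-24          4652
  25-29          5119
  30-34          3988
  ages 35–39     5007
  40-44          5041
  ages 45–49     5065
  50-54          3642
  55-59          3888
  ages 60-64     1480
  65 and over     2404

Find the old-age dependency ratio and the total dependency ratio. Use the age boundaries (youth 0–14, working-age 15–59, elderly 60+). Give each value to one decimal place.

Old-age dependency ratio: 9.7
Total dependency ratio: 42.6

0–14: 4129 + 4422 + 4590 = 13141
15–59: 3562 + 4652 + 5119 + 3988 + 5007 + 5041 + 5065 + 3642 + 3888 = 39964
60+: 1480 + 2404 = 3884
Old-age dependency ratio = 3884 / 39964 × 100 = 9.7
Total dependency ratio = (13141 + 3884) / 39964 × 100 = 17025 / 39964 × 100 = 42.6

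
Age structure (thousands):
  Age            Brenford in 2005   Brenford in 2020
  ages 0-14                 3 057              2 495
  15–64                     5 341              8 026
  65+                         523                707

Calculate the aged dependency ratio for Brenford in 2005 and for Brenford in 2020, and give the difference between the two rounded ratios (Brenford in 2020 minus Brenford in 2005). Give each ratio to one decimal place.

Brenford in 2005: 523 / 5 341 × 100 = 9.8
Brenford in 2020: 707 / 8 026 × 100 = 8.8

Brenford in 2005: 9.8
Brenford in 2020: 8.8
Difference: -1.0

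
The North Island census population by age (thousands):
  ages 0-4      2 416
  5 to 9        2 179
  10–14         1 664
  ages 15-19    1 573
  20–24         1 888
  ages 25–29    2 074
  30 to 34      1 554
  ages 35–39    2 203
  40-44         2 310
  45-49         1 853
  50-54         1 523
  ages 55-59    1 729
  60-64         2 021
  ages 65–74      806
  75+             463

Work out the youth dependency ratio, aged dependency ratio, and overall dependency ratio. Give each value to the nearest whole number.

0–14: 2 416 + 2 179 + 1 664 = 6 259
15–64: 1 573 + 1 888 + 2 074 + 1 554 + 2 203 + 2 310 + 1 853 + 1 523 + 1 729 + 2 021 = 18 728
65+: 806 + 463 = 1 269
Youth dependency ratio = 6 259 / 18 728 × 100 = 33
Old-age dependency ratio = 1 269 / 18 728 × 100 = 7
Total dependency ratio = (6 259 + 1 269) / 18 728 × 100 = 7 528 / 18 728 × 100 = 40

Youth dependency ratio: 33
Old-age dependency ratio: 7
Total dependency ratio: 40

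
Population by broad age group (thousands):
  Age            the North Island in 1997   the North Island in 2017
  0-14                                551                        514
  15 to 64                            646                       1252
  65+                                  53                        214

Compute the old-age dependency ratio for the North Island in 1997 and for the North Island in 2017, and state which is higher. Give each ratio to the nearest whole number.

the North Island in 1997: 53 / 646 × 100 = 8
the North Island in 2017: 214 / 1252 × 100 = 17

the North Island in 1997: 8
the North Island in 2017: 17
Higher: the North Island in 2017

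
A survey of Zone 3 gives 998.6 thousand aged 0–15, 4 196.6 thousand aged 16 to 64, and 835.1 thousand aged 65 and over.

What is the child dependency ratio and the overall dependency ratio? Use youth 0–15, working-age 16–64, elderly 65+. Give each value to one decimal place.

Youth dependency ratio = 998.6 / 4 196.6 × 100 = 23.8
Total dependency ratio = (998.6 + 835.1) / 4 196.6 × 100 = 1 833.7 / 4 196.6 × 100 = 43.7

Youth dependency ratio: 23.8
Total dependency ratio: 43.7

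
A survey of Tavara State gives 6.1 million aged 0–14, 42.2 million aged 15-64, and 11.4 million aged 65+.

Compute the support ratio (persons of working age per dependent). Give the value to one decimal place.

Support ratio = 42.2 / (6.1 + 11.4) = 42.2 / 17.5 = 2.4

Support ratio: 2.4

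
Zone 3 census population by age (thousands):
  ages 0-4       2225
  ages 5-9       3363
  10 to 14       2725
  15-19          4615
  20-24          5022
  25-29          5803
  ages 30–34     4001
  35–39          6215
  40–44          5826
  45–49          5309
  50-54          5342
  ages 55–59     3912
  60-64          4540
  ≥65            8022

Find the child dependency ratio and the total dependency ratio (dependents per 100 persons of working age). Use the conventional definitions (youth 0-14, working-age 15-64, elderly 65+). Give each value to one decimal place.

Youth dependency ratio: 16.4
Total dependency ratio: 32.3

0–14: 2225 + 3363 + 2725 = 8313
15–64: 4615 + 5022 + 5803 + 4001 + 6215 + 5826 + 5309 + 5342 + 3912 + 4540 = 50585
65+: 8022
Youth dependency ratio = 8313 / 50585 × 100 = 16.4
Total dependency ratio = (8313 + 8022) / 50585 × 100 = 16335 / 50585 × 100 = 32.3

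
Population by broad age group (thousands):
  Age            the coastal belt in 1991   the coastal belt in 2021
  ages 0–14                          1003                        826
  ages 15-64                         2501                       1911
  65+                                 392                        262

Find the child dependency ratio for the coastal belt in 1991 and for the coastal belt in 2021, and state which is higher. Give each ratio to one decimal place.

the coastal belt in 1991: 1003 / 2501 × 100 = 40.1
the coastal belt in 2021: 826 / 1911 × 100 = 43.2

the coastal belt in 1991: 40.1
the coastal belt in 2021: 43.2
Higher: the coastal belt in 2021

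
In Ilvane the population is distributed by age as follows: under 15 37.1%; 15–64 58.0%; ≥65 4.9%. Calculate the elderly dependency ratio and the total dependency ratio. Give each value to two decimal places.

Old-age dependency ratio: 8.45
Total dependency ratio: 72.41

Old-age dependency ratio = 4.9 / 58.0 × 100 = 8.45
Total dependency ratio = (37.1 + 4.9) / 58.0 × 100 = 42.0 / 58.0 × 100 = 72.41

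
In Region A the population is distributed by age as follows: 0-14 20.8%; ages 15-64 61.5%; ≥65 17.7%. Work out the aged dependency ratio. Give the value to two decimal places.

Old-age dependency ratio = 17.7 / 61.5 × 100 = 28.78

Old-age dependency ratio: 28.78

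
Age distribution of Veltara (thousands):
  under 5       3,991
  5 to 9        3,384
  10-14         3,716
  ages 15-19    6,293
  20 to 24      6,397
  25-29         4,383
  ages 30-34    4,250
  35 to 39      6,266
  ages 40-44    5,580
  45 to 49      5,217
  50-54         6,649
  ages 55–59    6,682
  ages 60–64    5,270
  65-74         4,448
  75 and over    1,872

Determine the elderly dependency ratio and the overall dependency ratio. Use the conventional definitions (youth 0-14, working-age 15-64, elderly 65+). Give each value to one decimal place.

Old-age dependency ratio: 11.1
Total dependency ratio: 30.6

0–14: 3,991 + 3,384 + 3,716 = 11,091
15–64: 6,293 + 6,397 + 4,383 + 4,250 + 6,266 + 5,580 + 5,217 + 6,649 + 6,682 + 5,270 = 56,987
65+: 4,448 + 1,872 = 6,320
Old-age dependency ratio = 6,320 / 56,987 × 100 = 11.1
Total dependency ratio = (11,091 + 6,320) / 56,987 × 100 = 17,411 / 56,987 × 100 = 30.6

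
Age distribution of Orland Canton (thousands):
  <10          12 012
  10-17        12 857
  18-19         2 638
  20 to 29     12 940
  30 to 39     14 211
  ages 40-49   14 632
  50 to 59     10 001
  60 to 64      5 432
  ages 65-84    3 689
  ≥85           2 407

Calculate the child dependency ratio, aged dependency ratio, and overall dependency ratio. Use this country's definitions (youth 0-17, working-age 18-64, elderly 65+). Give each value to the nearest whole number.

0–17: 12 012 + 12 857 = 24 869
18–64: 2 638 + 12 940 + 14 211 + 14 632 + 10 001 + 5 432 = 59 854
65+: 3 689 + 2 407 = 6 096
Youth dependency ratio = 24 869 / 59 854 × 100 = 42
Old-age dependency ratio = 6 096 / 59 854 × 100 = 10
Total dependency ratio = (24 869 + 6 096) / 59 854 × 100 = 30 965 / 59 854 × 100 = 52

Youth dependency ratio: 42
Old-age dependency ratio: 10
Total dependency ratio: 52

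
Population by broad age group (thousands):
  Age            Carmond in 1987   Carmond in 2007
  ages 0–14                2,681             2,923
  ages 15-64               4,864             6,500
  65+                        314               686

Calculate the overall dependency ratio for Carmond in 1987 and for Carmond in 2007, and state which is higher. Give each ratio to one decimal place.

Carmond in 1987: 61.6
Carmond in 2007: 55.5
Higher: Carmond in 1987

Carmond in 1987: (2,681 + 314) / 4,864 × 100 = 2,995 / 4,864 × 100 = 61.6
Carmond in 2007: (2,923 + 686) / 6,500 × 100 = 3,609 / 6,500 × 100 = 55.5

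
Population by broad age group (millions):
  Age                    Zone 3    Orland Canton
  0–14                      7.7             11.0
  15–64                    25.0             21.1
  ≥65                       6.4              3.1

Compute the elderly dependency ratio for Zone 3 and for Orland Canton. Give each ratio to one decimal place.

Zone 3: 25.6
Orland Canton: 14.7

Zone 3: 6.4 / 25.0 × 100 = 25.6
Orland Canton: 3.1 / 21.1 × 100 = 14.7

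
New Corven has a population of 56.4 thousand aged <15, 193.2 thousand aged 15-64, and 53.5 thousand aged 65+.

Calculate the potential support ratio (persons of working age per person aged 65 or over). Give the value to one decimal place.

Potential support ratio = 193.2 / 53.5 = 3.6

Potential support ratio: 3.6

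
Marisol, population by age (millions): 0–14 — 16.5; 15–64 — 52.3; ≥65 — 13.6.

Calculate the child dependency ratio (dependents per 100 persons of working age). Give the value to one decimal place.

Youth dependency ratio: 31.5

Youth dependency ratio = 16.5 / 52.3 × 100 = 31.5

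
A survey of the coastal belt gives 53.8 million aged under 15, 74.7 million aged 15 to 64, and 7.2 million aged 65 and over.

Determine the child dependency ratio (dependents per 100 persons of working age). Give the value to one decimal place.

Youth dependency ratio: 72.0

Youth dependency ratio = 53.8 / 74.7 × 100 = 72.0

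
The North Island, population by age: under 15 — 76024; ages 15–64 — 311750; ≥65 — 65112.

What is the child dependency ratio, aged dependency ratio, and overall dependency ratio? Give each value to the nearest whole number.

Youth dependency ratio = 76024 / 311750 × 100 = 24
Old-age dependency ratio = 65112 / 311750 × 100 = 21
Total dependency ratio = (76024 + 65112) / 311750 × 100 = 141136 / 311750 × 100 = 45

Youth dependency ratio: 24
Old-age dependency ratio: 21
Total dependency ratio: 45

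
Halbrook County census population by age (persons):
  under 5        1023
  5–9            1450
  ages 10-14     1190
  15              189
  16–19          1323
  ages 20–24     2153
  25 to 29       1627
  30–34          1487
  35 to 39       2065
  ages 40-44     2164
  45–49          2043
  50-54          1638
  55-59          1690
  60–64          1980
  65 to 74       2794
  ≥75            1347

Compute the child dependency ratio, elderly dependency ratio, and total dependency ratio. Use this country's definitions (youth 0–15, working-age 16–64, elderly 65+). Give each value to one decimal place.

0–15: 1023 + 1450 + 1190 + 189 = 3852
16–64: 1323 + 2153 + 1627 + 1487 + 2065 + 2164 + 2043 + 1638 + 1690 + 1980 = 18170
65+: 2794 + 1347 = 4141
Youth dependency ratio = 3852 / 18170 × 100 = 21.2
Old-age dependency ratio = 4141 / 18170 × 100 = 22.8
Total dependency ratio = (3852 + 4141) / 18170 × 100 = 7993 / 18170 × 100 = 44.0

Youth dependency ratio: 21.2
Old-age dependency ratio: 22.8
Total dependency ratio: 44.0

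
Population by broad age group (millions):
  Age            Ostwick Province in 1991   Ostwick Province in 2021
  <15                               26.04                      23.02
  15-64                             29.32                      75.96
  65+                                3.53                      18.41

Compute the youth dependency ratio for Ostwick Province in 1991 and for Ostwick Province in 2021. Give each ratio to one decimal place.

Ostwick Province in 1991: 26.04 / 29.32 × 100 = 88.8
Ostwick Province in 2021: 23.02 / 75.96 × 100 = 30.3

Ostwick Province in 1991: 88.8
Ostwick Province in 2021: 30.3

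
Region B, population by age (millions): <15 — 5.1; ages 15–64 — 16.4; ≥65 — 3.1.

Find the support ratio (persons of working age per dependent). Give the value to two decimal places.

Support ratio: 2.00

Support ratio = 16.4 / (5.1 + 3.1) = 16.4 / 8.2 = 2.00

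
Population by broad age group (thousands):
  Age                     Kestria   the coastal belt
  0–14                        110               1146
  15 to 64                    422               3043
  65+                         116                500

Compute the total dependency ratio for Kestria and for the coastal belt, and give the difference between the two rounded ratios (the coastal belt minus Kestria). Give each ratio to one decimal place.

Kestria: 53.6
the coastal belt: 54.1
Difference: +0.5

Kestria: (110 + 116) / 422 × 100 = 226 / 422 × 100 = 53.6
the coastal belt: (1146 + 500) / 3043 × 100 = 1646 / 3043 × 100 = 54.1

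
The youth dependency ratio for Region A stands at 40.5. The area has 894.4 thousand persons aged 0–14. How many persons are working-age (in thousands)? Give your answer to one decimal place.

Youth dependency ratio = youth / working-age × 100
40.5 = 894.4 / W × 100
⇒ 2,208.4

Working-age: 2,208.4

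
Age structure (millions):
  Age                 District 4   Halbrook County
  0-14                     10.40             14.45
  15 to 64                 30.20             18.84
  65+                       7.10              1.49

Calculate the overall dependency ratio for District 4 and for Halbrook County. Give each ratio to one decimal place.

District 4: 57.9
Halbrook County: 84.6

District 4: (10.40 + 7.10) / 30.20 × 100 = 17.50 / 30.20 × 100 = 57.9
Halbrook County: (14.45 + 1.49) / 18.84 × 100 = 15.94 / 18.84 × 100 = 84.6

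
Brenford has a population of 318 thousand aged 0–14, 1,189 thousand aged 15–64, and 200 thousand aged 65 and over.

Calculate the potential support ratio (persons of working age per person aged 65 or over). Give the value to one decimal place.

Potential support ratio: 5.9

Potential support ratio = 1,189 / 200 = 5.9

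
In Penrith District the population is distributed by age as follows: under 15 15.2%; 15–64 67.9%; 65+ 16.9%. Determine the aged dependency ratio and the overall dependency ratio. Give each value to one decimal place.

Old-age dependency ratio: 24.9
Total dependency ratio: 47.3

Old-age dependency ratio = 16.9 / 67.9 × 100 = 24.9
Total dependency ratio = (15.2 + 16.9) / 67.9 × 100 = 32.1 / 67.9 × 100 = 47.3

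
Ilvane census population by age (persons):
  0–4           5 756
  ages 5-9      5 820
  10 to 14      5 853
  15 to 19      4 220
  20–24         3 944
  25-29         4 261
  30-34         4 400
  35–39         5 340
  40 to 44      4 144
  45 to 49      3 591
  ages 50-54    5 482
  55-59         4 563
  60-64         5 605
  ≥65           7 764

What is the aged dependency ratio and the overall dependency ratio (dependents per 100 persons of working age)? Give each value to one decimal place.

0–14: 5 756 + 5 820 + 5 853 = 17 429
15–64: 4 220 + 3 944 + 4 261 + 4 400 + 5 340 + 4 144 + 3 591 + 5 482 + 4 563 + 5 605 = 45 550
65+: 7 764
Old-age dependency ratio = 7 764 / 45 550 × 100 = 17.0
Total dependency ratio = (17 429 + 7 764) / 45 550 × 100 = 25 193 / 45 550 × 100 = 55.3

Old-age dependency ratio: 17.0
Total dependency ratio: 55.3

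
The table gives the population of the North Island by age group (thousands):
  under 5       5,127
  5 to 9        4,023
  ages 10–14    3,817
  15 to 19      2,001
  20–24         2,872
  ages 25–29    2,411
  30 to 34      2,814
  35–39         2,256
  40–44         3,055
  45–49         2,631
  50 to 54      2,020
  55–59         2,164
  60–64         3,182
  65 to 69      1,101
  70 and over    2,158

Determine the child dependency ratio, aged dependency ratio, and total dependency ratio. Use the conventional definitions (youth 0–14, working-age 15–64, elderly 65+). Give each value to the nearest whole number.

0–14: 5,127 + 4,023 + 3,817 = 12,967
15–64: 2,001 + 2,872 + 2,411 + 2,814 + 2,256 + 3,055 + 2,631 + 2,020 + 2,164 + 3,182 = 25,406
65+: 1,101 + 2,158 = 3,259
Youth dependency ratio = 12,967 / 25,406 × 100 = 51
Old-age dependency ratio = 3,259 / 25,406 × 100 = 13
Total dependency ratio = (12,967 + 3,259) / 25,406 × 100 = 16,226 / 25,406 × 100 = 64

Youth dependency ratio: 51
Old-age dependency ratio: 13
Total dependency ratio: 64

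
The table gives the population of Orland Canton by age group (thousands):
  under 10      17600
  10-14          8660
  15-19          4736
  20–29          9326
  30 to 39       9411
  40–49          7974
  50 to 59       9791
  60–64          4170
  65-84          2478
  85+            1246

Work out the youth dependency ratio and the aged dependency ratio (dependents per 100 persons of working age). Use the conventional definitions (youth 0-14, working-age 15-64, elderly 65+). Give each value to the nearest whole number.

Youth dependency ratio: 58
Old-age dependency ratio: 8

0–14: 17600 + 8660 = 26260
15–64: 4736 + 9326 + 9411 + 7974 + 9791 + 4170 = 45408
65+: 2478 + 1246 = 3724
Youth dependency ratio = 26260 / 45408 × 100 = 58
Old-age dependency ratio = 3724 / 45408 × 100 = 8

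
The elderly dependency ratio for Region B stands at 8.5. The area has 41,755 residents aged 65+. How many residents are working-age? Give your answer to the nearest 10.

Working-age: 491,240

Old-age dependency ratio = elderly / working-age × 100
8.5 = 41,755 / W × 100
⇒ 491,240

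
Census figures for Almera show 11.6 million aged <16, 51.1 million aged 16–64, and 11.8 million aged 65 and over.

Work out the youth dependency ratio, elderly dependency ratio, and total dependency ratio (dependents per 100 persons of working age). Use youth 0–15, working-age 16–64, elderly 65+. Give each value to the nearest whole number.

Youth dependency ratio = 11.6 / 51.1 × 100 = 23
Old-age dependency ratio = 11.8 / 51.1 × 100 = 23
Total dependency ratio = (11.6 + 11.8) / 51.1 × 100 = 23.4 / 51.1 × 100 = 46

Youth dependency ratio: 23
Old-age dependency ratio: 23
Total dependency ratio: 46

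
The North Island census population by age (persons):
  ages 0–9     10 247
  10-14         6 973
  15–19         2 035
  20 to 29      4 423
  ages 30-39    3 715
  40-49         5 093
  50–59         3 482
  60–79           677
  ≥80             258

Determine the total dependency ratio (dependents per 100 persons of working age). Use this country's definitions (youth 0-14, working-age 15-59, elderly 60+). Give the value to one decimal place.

Total dependency ratio: 96.8

0–14: 10 247 + 6 973 = 17 220
15–59: 2 035 + 4 423 + 3 715 + 5 093 + 3 482 = 18 748
60+: 677 + 258 = 935
Total dependency ratio = (17 220 + 935) / 18 748 × 100 = 18 155 / 18 748 × 100 = 96.8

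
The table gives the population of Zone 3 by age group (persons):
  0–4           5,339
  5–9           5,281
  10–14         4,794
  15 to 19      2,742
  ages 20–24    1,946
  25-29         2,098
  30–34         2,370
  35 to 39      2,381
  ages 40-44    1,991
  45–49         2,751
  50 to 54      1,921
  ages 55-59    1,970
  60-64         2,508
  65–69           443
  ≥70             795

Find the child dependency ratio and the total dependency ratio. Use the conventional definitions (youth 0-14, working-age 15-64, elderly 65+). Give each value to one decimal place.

Youth dependency ratio: 68.0
Total dependency ratio: 73.4

0–14: 5,339 + 5,281 + 4,794 = 15,414
15–64: 2,742 + 1,946 + 2,098 + 2,370 + 2,381 + 1,991 + 2,751 + 1,921 + 1,970 + 2,508 = 22,678
65+: 443 + 795 = 1,238
Youth dependency ratio = 15,414 / 22,678 × 100 = 68.0
Total dependency ratio = (15,414 + 1,238) / 22,678 × 100 = 16,652 / 22,678 × 100 = 73.4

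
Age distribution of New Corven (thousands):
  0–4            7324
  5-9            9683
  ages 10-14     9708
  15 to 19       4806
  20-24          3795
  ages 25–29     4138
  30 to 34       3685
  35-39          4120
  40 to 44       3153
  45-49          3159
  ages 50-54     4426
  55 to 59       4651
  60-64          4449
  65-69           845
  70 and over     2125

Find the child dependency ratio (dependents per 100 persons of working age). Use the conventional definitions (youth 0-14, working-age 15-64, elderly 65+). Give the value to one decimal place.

0–14: 7324 + 9683 + 9708 = 26715
15–64: 4806 + 3795 + 4138 + 3685 + 4120 + 3153 + 3159 + 4426 + 4651 + 4449 = 40382
65+: 845 + 2125 = 2970
Youth dependency ratio = 26715 / 40382 × 100 = 66.2

Youth dependency ratio: 66.2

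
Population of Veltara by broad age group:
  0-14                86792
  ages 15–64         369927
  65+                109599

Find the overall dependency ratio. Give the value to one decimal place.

Total dependency ratio: 53.1

Total dependency ratio = (86792 + 109599) / 369927 × 100 = 196391 / 369927 × 100 = 53.1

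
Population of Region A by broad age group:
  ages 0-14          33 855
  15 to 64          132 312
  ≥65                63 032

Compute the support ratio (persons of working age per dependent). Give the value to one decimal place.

Support ratio = 132 312 / (33 855 + 63 032) = 132 312 / 96 887 = 1.4

Support ratio: 1.4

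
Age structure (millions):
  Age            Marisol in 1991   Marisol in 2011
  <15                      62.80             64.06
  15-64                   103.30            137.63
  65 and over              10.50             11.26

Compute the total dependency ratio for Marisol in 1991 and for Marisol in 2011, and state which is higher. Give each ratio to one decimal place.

Marisol in 1991: (62.80 + 10.50) / 103.30 × 100 = 73.30 / 103.30 × 100 = 71.0
Marisol in 2011: (64.06 + 11.26) / 137.63 × 100 = 75.32 / 137.63 × 100 = 54.7

Marisol in 1991: 71.0
Marisol in 2011: 54.7
Higher: Marisol in 1991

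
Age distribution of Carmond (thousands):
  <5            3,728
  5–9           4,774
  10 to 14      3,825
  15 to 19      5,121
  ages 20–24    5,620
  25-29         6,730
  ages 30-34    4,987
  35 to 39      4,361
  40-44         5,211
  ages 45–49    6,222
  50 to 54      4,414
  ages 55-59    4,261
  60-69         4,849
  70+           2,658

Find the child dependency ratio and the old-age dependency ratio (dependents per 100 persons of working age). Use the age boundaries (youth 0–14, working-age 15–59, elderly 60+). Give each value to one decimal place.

Youth dependency ratio: 26.3
Old-age dependency ratio: 16.0

0–14: 3,728 + 4,774 + 3,825 = 12,327
15–59: 5,121 + 5,620 + 6,730 + 4,987 + 4,361 + 5,211 + 6,222 + 4,414 + 4,261 = 46,927
60+: 4,849 + 2,658 = 7,507
Youth dependency ratio = 12,327 / 46,927 × 100 = 26.3
Old-age dependency ratio = 7,507 / 46,927 × 100 = 16.0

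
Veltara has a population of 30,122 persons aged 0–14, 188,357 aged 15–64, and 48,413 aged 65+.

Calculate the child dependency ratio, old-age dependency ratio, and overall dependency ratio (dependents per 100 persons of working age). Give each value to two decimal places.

Youth dependency ratio: 15.99
Old-age dependency ratio: 25.70
Total dependency ratio: 41.69

Youth dependency ratio = 30,122 / 188,357 × 100 = 15.99
Old-age dependency ratio = 48,413 / 188,357 × 100 = 25.70
Total dependency ratio = (30,122 + 48,413) / 188,357 × 100 = 78,535 / 188,357 × 100 = 41.69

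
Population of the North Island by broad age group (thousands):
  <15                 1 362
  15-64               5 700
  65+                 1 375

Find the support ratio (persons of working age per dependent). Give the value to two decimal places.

Support ratio = 5 700 / (1 362 + 1 375) = 5 700 / 2 737 = 2.08

Support ratio: 2.08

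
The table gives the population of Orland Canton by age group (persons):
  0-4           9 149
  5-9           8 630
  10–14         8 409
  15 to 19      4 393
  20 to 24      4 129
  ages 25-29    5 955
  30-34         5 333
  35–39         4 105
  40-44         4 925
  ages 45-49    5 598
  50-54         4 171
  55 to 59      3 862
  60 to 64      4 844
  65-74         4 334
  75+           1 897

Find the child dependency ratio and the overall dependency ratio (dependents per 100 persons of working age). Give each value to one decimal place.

Youth dependency ratio: 55.3
Total dependency ratio: 68.5

0–14: 9 149 + 8 630 + 8 409 = 26 188
15–64: 4 393 + 4 129 + 5 955 + 5 333 + 4 105 + 4 925 + 5 598 + 4 171 + 3 862 + 4 844 = 47 315
65+: 4 334 + 1 897 = 6 231
Youth dependency ratio = 26 188 / 47 315 × 100 = 55.3
Total dependency ratio = (26 188 + 6 231) / 47 315 × 100 = 32 419 / 47 315 × 100 = 68.5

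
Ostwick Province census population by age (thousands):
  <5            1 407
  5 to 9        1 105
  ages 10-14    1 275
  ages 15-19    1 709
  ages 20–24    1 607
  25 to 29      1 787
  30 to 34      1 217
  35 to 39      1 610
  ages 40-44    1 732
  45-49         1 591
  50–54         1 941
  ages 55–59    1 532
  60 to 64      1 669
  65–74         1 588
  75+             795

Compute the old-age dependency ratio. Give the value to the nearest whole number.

0–14: 1 407 + 1 105 + 1 275 = 3 787
15–64: 1 709 + 1 607 + 1 787 + 1 217 + 1 610 + 1 732 + 1 591 + 1 941 + 1 532 + 1 669 = 16 395
65+: 1 588 + 795 = 2 383
Old-age dependency ratio = 2 383 / 16 395 × 100 = 15

Old-age dependency ratio: 15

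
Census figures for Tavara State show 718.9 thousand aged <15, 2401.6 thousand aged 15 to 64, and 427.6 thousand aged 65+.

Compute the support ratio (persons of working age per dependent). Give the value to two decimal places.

Support ratio = 2401.6 / (718.9 + 427.6) = 2401.6 / 1146.5 = 2.09

Support ratio: 2.09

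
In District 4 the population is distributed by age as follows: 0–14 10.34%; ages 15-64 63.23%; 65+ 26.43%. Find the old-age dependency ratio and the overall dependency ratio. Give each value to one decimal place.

Old-age dependency ratio = 26.43 / 63.23 × 100 = 41.8
Total dependency ratio = (10.34 + 26.43) / 63.23 × 100 = 36.77 / 63.23 × 100 = 58.2

Old-age dependency ratio: 41.8
Total dependency ratio: 58.2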